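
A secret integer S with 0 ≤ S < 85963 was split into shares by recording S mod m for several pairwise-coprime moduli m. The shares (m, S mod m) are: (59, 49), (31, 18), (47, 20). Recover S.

34800

Combine the congruences pairwise.
From S ≡ 49 (mod 59) write S = 49 + 59t. Substituting into S ≡ 18 (mod 31) gives 59t ≡ 0 (mod 31), and since 28⁻¹ ≡ 10 (mod 31), t ≡ 0. Hence S ≡ 49 + 59·0 = 49 (mod 1829).
From S ≡ 49 (mod 1829) write S = 49 + 1829t. Substituting into S ≡ 20 (mod 47) gives 1829t ≡ 18 (mod 47), and since 43⁻¹ ≡ 35 (mod 47), t ≡ 19. Hence S ≡ 49 + 1829·19 = 34800 (mod 85963).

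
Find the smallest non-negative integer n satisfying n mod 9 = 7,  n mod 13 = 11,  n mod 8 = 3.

The moduli are pairwise coprime; M = 9·13·8 = 936.
M/9 = 104; 104 ≡ 5 (mod 9); 5·2 ≡ 1, so inverse 2.
M/13 = 72; 72 ≡ 7 (mod 13); 7·2 ≡ 1, so inverse 2.
M/8 = 117; 117 ≡ 5 (mod 8); 5·5 ≡ 1, so inverse 5.
n ≡ 7·104·2 + 11·72·2 + 3·117·5 = 4795.
4795 mod 936 = 115.

115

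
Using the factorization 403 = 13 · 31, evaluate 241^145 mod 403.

254

Mod 13: 241 ≡ 7; by Fermat, exponent reduces to 145 mod 12 = 1; 7^1 ≡ 7 (mod 13).
Mod 31: 241 ≡ 24; by Fermat, exponent reduces to 145 mod 30 = 25; 24^25 ≡ 6 (mod 31).
Combine by CRT: x ≡ 7 (mod 13), x ≡ 6 (mod 31) ⇒ x ≡ 254 (mod 403).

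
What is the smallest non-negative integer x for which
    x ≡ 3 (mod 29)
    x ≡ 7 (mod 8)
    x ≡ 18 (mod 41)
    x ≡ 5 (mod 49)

Combine the congruences pairwise.
From x ≡ 3 (mod 29) write x = 3 + 29t. Substituting into x ≡ 7 (mod 8) gives 29t ≡ 4 (mod 8), and since 5⁻¹ ≡ 5 (mod 8), t ≡ 4. Hence x ≡ 3 + 29·4 = 119 (mod 232).
From x ≡ 119 (mod 232) write x = 119 + 232t. Substituting into x ≡ 18 (mod 41) gives 232t ≡ 22 (mod 41), and since 27⁻¹ ≡ 38 (mod 41), t ≡ 16. Hence x ≡ 119 + 232·16 = 3831 (mod 9512).
From x ≡ 3831 (mod 9512) write x = 3831 + 9512t. Substituting into x ≡ 5 (mod 49) gives 9512t ≡ 45 (mod 49), and since 6⁻¹ ≡ 41 (mod 49), t ≡ 32. Hence x ≡ 3831 + 9512·32 = 308215 (mod 466088).

308215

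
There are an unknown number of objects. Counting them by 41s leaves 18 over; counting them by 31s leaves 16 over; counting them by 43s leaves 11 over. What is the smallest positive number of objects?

2806

The moduli are pairwise coprime; M = 41·31·43 = 54653.
M/41 = 1333; 1333 ≡ 21 (mod 41); 21·2 ≡ 1, so inverse 2.
M/31 = 1763; 1763 ≡ 27 (mod 31); 27·23 ≡ 1, so inverse 23.
M/43 = 1271; 1271 ≡ 24 (mod 43); 24·9 ≡ 1, so inverse 9.
N ≡ 18·1333·2 + 16·1763·23 + 11·1271·9 = 822601.
822601 mod 54653 = 2806.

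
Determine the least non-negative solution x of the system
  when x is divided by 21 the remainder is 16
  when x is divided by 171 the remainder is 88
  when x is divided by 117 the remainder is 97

1969

gcd(21, 171) = 3 and 3 | (88 − 16), so the pair is consistent; merging gives x ≡ 772 (mod 1197), where 1197 = lcm(21, 171).
gcd(1197, 117) = 9 and 9 | (97 − 772), so the pair is consistent; merging gives x ≡ 1969 (mod 15561), where 15561 = lcm(1197, 117).
The solution is unique modulo lcm(21, 171, 117) = 15561.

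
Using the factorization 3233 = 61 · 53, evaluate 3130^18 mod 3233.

Mod 61: 3130 ≡ 19; 19^18 ≡ 34 (mod 61).
Mod 53: 3130 ≡ 3; 3^18 ≡ 29 (mod 53).
Combine by CRT: x ≡ 34 (mod 61), x ≡ 29 (mod 53) ⇒ x ≡ 400 (mod 3233).

400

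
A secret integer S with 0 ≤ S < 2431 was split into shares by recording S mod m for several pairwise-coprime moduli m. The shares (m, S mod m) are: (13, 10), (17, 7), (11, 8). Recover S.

2285

The moduli are pairwise coprime; N = 13·17·11 = 2431.
N/13 = 187; 187 ≡ 5 (mod 13); 5·8 ≡ 1, so inverse 8.
N/17 = 143; 143 ≡ 7 (mod 17); 7·5 ≡ 1, so inverse 5.
N/11 = 221; 221 ≡ 1 (mod 11), inverse 1.
S ≡ 10·187·8 + 7·143·5 + 8·221·1 = 21733.
21733 mod 2431 = 2285.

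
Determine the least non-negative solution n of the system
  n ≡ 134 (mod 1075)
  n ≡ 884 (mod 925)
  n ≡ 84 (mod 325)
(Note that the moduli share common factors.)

244159

Combine the congruences pairwise.
gcd(1075, 925) = 25 and 25 | (884 − 134), so the pair is consistent; merging gives n ≡ 5509 (mod 39775), where 39775 = lcm(1075, 925).
gcd(39775, 325) = 25 and 25 | (84 − 5509), so the pair is consistent; merging gives n ≡ 244159 (mod 517075), where 517075 = lcm(39775, 325).
The solution is unique modulo lcm(1075, 925, 325) = 517075.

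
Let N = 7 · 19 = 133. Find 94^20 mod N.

58

Mod 7: 94 ≡ 3; by Fermat, exponent reduces to 20 mod 6 = 2; 3^2 ≡ 2 (mod 7).
Mod 19: 94 ≡ 18; by Fermat, exponent reduces to 20 mod 18 = 2; 18^2 ≡ 1 (mod 19).
Combine by CRT: x ≡ 2 (mod 7), x ≡ 1 (mod 19) ⇒ x ≡ 58 (mod 133).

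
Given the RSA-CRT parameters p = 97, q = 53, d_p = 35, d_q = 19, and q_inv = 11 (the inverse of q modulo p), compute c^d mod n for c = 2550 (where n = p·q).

1097

m₁ = c^(d_p) mod p: c ≡ 28 (mod 97), and 28^35 mod 97 = 30.
m₂ = c^(d_q) mod q: c ≡ 6 (mod 53), and 6^19 mod 53 = 37.
h = q_inv·(m₁ − m₂) mod p = 11·(30 − 37) mod 97 = 20.
m = m₂ + h·q = 37 + 20·53 = 1097.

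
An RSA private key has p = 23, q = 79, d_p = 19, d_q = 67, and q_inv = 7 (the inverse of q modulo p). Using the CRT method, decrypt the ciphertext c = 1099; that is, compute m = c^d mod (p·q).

246

m₁ = c^(d_p) mod p: c ≡ 18 (mod 23), and 18^19 mod 23 = 16.
m₂ = c^(d_q) mod q: c ≡ 72 (mod 79), and 72^67 mod 79 = 9.
h = q_inv·(m₁ − m₂) mod p = 7·(16 − 9) mod 23 = 3.
m = m₂ + h·q = 9 + 3·79 = 246.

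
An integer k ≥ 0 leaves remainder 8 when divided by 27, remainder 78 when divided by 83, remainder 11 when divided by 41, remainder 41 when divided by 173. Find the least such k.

2876858

The moduli are pairwise coprime; N = 27·83·41·173 = 15895413.
N/27 = 588719; 588719 ≡ 11 (mod 27); 11·5 ≡ 1, so inverse 5.
N/83 = 191511; 191511 ≡ 30 (mod 83); 30·36 ≡ 1, so inverse 36.
N/41 = 387693; 387693 ≡ 38 (mod 41); 38·27 ≡ 1, so inverse 27.
N/173 = 91881; 91881 ≡ 18 (mod 173); 18·125 ≡ 1, so inverse 125.
k ≡ 8·588719·5 + 78·191511·36 + 11·387693·27 + 41·91881·125 = 1147346594.
1147346594 mod 15895413 = 2876858.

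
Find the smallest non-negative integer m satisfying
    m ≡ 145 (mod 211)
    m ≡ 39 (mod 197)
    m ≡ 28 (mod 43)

271702

From m ≡ 145 (mod 211) write m = 145 + 211t. Substituting into m ≡ 39 (mod 197) gives 211t ≡ 91 (mod 197), and since 14⁻¹ ≡ 183 (mod 197), t ≡ 105. Hence m ≡ 145 + 211·105 = 22300 (mod 41567).
From m ≡ 22300 (mod 41567) write m = 22300 + 41567t. Substituting into m ≡ 28 (mod 43) gives 41567t ≡ 2 (mod 43), and since 29⁻¹ ≡ 3 (mod 43), t ≡ 6. Hence m ≡ 22300 + 41567·6 = 271702 (mod 1787381).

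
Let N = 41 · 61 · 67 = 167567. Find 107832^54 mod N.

Mod 41: 107832 ≡ 2; by Fermat, exponent reduces to 54 mod 40 = 14; 2^14 ≡ 25 (mod 41).
Mod 61: 107832 ≡ 45; 45^54 ≡ 58 (mod 61).
Mod 67: 107832 ≡ 29; 29^54 ≡ 1 (mod 67).
Combine by CRT: x ≡ 25 (mod 41), x ≡ 58 (mod 61), x ≡ 1 (mod 67) ⇒ x ≡ 141639 (mod 167567).

141639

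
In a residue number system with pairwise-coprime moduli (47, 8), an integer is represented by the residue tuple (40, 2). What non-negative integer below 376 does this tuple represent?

From x ≡ 40 (mod 47) write x = 40 + 47t. Substituting into x ≡ 2 (mod 8) gives 47t ≡ 2 (mod 8), and since 7⁻¹ ≡ 7 (mod 8), t ≡ 6. Hence x ≡ 40 + 47·6 = 322 (mod 376).

322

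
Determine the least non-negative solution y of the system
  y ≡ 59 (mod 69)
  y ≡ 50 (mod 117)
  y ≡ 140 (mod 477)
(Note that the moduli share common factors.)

Combine the congruences pairwise.
gcd(69, 117) = 3 and 3 | (50 − 59), so the pair is consistent; merging gives y ≡ 1922 (mod 2691), where 2691 = lcm(69, 117).
gcd(2691, 477) = 9 and 9 | (140 − 1922), so the pair is consistent; merging gives y ≡ 44978 (mod 142623), where 142623 = lcm(2691, 477).
The solution is unique modulo lcm(69, 117, 477) = 142623.

44978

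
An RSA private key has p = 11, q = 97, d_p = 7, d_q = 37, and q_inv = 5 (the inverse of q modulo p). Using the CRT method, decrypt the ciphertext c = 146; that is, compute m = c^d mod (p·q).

m₁ = c^(d_p) mod p: c ≡ 3 (mod 11), and 3^7 mod 11 = 9.
m₂ = c^(d_q) mod q: c ≡ 49 (mod 97), and 49^37 mod 97 = 11.
h = q_inv·(m₁ − m₂) mod p = 5·(9 − 11) mod 11 = 1.
m = m₂ + h·q = 11 + 1·97 = 108.

108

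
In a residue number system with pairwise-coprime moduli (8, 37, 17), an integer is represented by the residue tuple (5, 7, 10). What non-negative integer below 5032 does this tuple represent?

The moduli are pairwise coprime; N = 8·37·17 = 5032.
N/8 = 629; 629 ≡ 5 (mod 8); 5·5 ≡ 1, so inverse 5.
N/37 = 136; 136 ≡ 25 (mod 37); 25·3 ≡ 1, so inverse 3.
N/17 = 296; 296 ≡ 7 (mod 17); 7·5 ≡ 1, so inverse 5.
x ≡ 5·629·5 + 7·136·3 + 10·296·5 = 33381.
33381 mod 5032 = 3189.

3189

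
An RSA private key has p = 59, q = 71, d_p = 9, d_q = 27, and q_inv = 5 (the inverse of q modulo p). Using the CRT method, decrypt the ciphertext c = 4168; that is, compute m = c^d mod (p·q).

2663

m₁ = c^(d_p) mod p: c ≡ 38 (mod 59), and 38^9 mod 59 = 8.
m₂ = c^(d_q) mod q: c ≡ 50 (mod 71), and 50^27 mod 71 = 36.
h = q_inv·(m₁ − m₂) mod p = 5·(8 − 36) mod 59 = 37.
m = m₂ + h·q = 36 + 37·71 = 2663.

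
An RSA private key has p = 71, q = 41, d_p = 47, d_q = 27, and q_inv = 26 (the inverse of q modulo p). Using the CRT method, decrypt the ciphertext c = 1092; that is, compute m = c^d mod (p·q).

m₁ = c^(d_p) mod p: c ≡ 27 (mod 71), and 27^47 mod 71 = 3.
m₂ = c^(d_q) mod q: c ≡ 26 (mod 41), and 26^27 mod 41 = 34.
h = q_inv·(m₁ − m₂) mod p = 26·(3 − 34) mod 71 = 46.
m = m₂ + h·q = 34 + 46·41 = 1920.

1920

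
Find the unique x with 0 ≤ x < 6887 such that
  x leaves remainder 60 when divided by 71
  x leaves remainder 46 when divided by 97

From x ≡ 60 (mod 71) write x = 60 + 71t. Substituting into x ≡ 46 (mod 97) gives 71t ≡ 83 (mod 97), and since 71⁻¹ ≡ 41 (mod 97), t ≡ 8. Hence x ≡ 60 + 71·8 = 628 (mod 6887).

628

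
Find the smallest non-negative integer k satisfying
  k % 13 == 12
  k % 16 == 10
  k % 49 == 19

8202

Combine the congruences pairwise.
From k ≡ 12 (mod 13) write k = 12 + 13t. Substituting into k ≡ 10 (mod 16) gives 13t ≡ 14 (mod 16), and since 13⁻¹ ≡ 5 (mod 16), t ≡ 6. Hence k ≡ 12 + 13·6 = 90 (mod 208).
From k ≡ 90 (mod 208) write k = 90 + 208t. Substituting into k ≡ 19 (mod 49) gives 208t ≡ 27 (mod 49), and since 12⁻¹ ≡ 45 (mod 49), t ≡ 39. Hence k ≡ 90 + 208·39 = 8202 (mod 10192).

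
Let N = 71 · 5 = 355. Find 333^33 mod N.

Mod 71: 333 ≡ 49; 49^33 ≡ 60 (mod 71).
Mod 5: 333 ≡ 3; by Fermat, exponent reduces to 33 mod 4 = 1; 3^1 ≡ 3 (mod 5).
Combine by CRT: x ≡ 60 (mod 71), x ≡ 3 (mod 5) ⇒ x ≡ 273 (mod 355).

273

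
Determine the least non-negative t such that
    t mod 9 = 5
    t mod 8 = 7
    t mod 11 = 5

599

From t ≡ 5 (mod 9) write t = 5 + 9s. Substituting into t ≡ 7 (mod 8) gives 9s ≡ 2 (mod 8), and since 1⁻¹ ≡ 1 (mod 8), s ≡ 2. Hence t ≡ 5 + 9·2 = 23 (mod 72).
From t ≡ 23 (mod 72) write t = 23 + 72s. Substituting into t ≡ 5 (mod 11) gives 72s ≡ 4 (mod 11), and since 6⁻¹ ≡ 2 (mod 11), s ≡ 8. Hence t ≡ 23 + 72·8 = 599 (mod 792).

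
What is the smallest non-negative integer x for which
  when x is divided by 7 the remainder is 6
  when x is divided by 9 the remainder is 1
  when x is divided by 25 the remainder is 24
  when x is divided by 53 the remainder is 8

Combine the congruences pairwise.
From x ≡ 6 (mod 7) write x = 6 + 7t. Substituting into x ≡ 1 (mod 9) gives 7t ≡ 4 (mod 9), and since 7⁻¹ ≡ 4 (mod 9), t ≡ 7. Hence x ≡ 6 + 7·7 = 55 (mod 63).
From x ≡ 55 (mod 63) write x = 55 + 63t. Substituting into x ≡ 24 (mod 25) gives 63t ≡ 19 (mod 25), and since 13⁻¹ ≡ 2 (mod 25), t ≡ 13. Hence x ≡ 55 + 63·13 = 874 (mod 1575).
From x ≡ 874 (mod 1575) write x = 874 + 1575t. Substituting into x ≡ 8 (mod 53) gives 1575t ≡ 35 (mod 53), and since 38⁻¹ ≡ 7 (mod 53), t ≡ 33. Hence x ≡ 874 + 1575·33 = 52849 (mod 83475).

52849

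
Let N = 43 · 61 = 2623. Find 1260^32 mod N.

840

Mod 43: 1260 ≡ 13; 13^32 ≡ 23 (mod 43).
Mod 61: 1260 ≡ 40; 40^32 ≡ 47 (mod 61).
Combine by CRT: x ≡ 23 (mod 43), x ≡ 47 (mod 61) ⇒ x ≡ 840 (mod 2623).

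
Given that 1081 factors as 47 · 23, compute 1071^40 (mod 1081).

Mod 47: 1071 ≡ 37; 37^40 ≡ 42 (mod 47).
Mod 23: 1071 ≡ 13; by Fermat, exponent reduces to 40 mod 22 = 18; 13^18 ≡ 9 (mod 23).
Combine by CRT: x ≡ 42 (mod 47), x ≡ 9 (mod 23) ⇒ x ≡ 653 (mod 1081).

653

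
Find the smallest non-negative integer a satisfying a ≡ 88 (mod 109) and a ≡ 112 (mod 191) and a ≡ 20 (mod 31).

The moduli are pairwise coprime; N = 109·191·31 = 645389.
N/109 = 5921; 5921 ≡ 35 (mod 109); 35·81 ≡ 1, so inverse 81.
N/191 = 3379; 3379 ≡ 132 (mod 191); 132·123 ≡ 1, so inverse 123.
N/31 = 20819; 20819 ≡ 18 (mod 31); 18·19 ≡ 1, so inverse 19.
a ≡ 88·5921·81 + 112·3379·123 + 20·20819·19 = 96665212.
96665212 mod 645389 = 502251.

502251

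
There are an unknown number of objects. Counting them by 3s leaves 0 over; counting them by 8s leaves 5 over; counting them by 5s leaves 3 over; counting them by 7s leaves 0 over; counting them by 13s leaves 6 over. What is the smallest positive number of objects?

From N ≡ 0 (mod 3) write N = 0 + 3t. Substituting into N ≡ 5 (mod 8) gives 3t ≡ 5 (mod 8), and since 3⁻¹ ≡ 3 (mod 8), t ≡ 7. Hence N ≡ 0 + 3·7 = 21 (mod 24).
From N ≡ 21 (mod 24) write N = 21 + 24t. Substituting into N ≡ 3 (mod 5) gives 24t ≡ 2 (mod 5), and since 4⁻¹ ≡ 4 (mod 5), t ≡ 3. Hence N ≡ 21 + 24·3 = 93 (mod 120).
From N ≡ 93 (mod 120) write N = 93 + 120t. Substituting into N ≡ 0 (mod 7) gives 120t ≡ 5 (mod 7), and since 1⁻¹ ≡ 1 (mod 7), t ≡ 5. Hence N ≡ 93 + 120·5 = 693 (mod 840).
From N ≡ 693 (mod 840) write N = 693 + 840t. Substituting into N ≡ 6 (mod 13) gives 840t ≡ 2 (mod 13), and since 8⁻¹ ≡ 5 (mod 13), t ≡ 10. Hence N ≡ 693 + 840·10 = 9093 (mod 10920).

9093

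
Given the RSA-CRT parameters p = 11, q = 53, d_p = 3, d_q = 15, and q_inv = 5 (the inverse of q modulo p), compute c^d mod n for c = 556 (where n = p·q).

458

m₁ = c^(d_p) mod p: c ≡ 6 (mod 11), and 6^3 mod 11 = 7.
m₂ = c^(d_q) mod q: c ≡ 26 (mod 53), and 26^15 mod 53 = 34.
h = q_inv·(m₁ − m₂) mod p = 5·(7 − 34) mod 11 = 8.
m = m₂ + h·q = 34 + 8·53 = 458.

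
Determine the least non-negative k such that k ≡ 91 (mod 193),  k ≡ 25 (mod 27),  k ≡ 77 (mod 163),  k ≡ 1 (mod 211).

The moduli are pairwise coprime; N = 193·27·163·211 = 179221923.
N/193 = 928611; 928611 ≡ 88 (mod 193); 88·68 ≡ 1, so inverse 68.
N/27 = 6637849; 6637849 ≡ 7 (mod 27); 7·4 ≡ 1, so inverse 4.
N/163 = 1099521; 1099521 ≡ 86 (mod 163); 86·127 ≡ 1, so inverse 127.
N/211 = 849393; 849393 ≡ 118 (mod 211); 118·152 ≡ 1, so inverse 152.
k ≡ 91·928611·68 + 25·6637849·4 + 77·1099521·127 + 1·849393·152 = 17291353363.
17291353363 mod 179221923 = 86048755.

86048755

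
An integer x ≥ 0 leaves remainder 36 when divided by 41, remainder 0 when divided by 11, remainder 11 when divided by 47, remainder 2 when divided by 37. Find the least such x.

42922

Combine the congruences pairwise.
From x ≡ 36 (mod 41) write x = 36 + 41t. Substituting into x ≡ 0 (mod 11) gives 41t ≡ 8 (mod 11), and since 8⁻¹ ≡ 7 (mod 11), t ≡ 1. Hence x ≡ 36 + 41·1 = 77 (mod 451).
From x ≡ 77 (mod 451) write x = 77 + 451t. Substituting into x ≡ 11 (mod 47) gives 451t ≡ 28 (mod 47), and since 28⁻¹ ≡ 42 (mod 47), t ≡ 1. Hence x ≡ 77 + 451·1 = 528 (mod 21197).
From x ≡ 528 (mod 21197) write x = 528 + 21197t. Substituting into x ≡ 2 (mod 37) gives 21197t ≡ 29 (mod 37), and since 33⁻¹ ≡ 9 (mod 37), t ≡ 2. Hence x ≡ 528 + 21197·2 = 42922 (mod 784289).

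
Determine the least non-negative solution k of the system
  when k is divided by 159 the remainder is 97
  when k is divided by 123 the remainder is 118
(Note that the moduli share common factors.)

733

Combine the congruences pairwise.
gcd(159, 123) = 3 and 3 | (118 − 97), so the pair is consistent; merging gives k ≡ 733 (mod 6519), where 6519 = lcm(159, 123).
The solution is unique modulo lcm(159, 123) = 6519.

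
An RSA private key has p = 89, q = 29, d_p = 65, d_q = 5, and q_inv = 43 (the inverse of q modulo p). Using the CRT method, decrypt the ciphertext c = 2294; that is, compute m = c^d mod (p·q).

939

m₁ = c^(d_p) mod p: c ≡ 69 (mod 89), and 69^65 mod 89 = 49.
m₂ = c^(d_q) mod q: c ≡ 3 (mod 29), and 3^5 mod 29 = 11.
h = q_inv·(m₁ − m₂) mod p = 43·(49 − 11) mod 89 = 32.
m = m₂ + h·q = 11 + 32·29 = 939.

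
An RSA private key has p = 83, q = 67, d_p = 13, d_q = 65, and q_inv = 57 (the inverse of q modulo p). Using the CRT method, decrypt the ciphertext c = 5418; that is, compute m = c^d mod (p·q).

m₁ = c^(d_p) mod p: c ≡ 23 (mod 83), and 23^13 mod 83 = 81.
m₂ = c^(d_q) mod q: c ≡ 58 (mod 67), and 58^65 mod 67 = 52.
h = q_inv·(m₁ − m₂) mod p = 57·(81 − 52) mod 83 = 76.
m = m₂ + h·q = 52 + 76·67 = 5144.

5144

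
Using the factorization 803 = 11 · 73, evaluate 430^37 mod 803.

Mod 11: 430 ≡ 1; by Fermat, exponent reduces to 37 mod 10 = 7; 1^7 ≡ 1 (mod 11).
Mod 73: 430 ≡ 65; 65^37 ≡ 65 (mod 73).
Combine by CRT: x ≡ 1 (mod 11), x ≡ 65 (mod 73) ⇒ x ≡ 430 (mod 803).

430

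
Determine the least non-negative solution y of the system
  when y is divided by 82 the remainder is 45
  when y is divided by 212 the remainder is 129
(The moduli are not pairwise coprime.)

gcd(82, 212) = 2 and 2 | (129 − 45), so the pair is consistent; merging gives y ≡ 6277 (mod 8692), where 8692 = lcm(82, 212).
The solution is unique modulo lcm(82, 212) = 8692.

6277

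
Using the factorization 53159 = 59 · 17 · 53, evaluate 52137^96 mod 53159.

Mod 59: 52137 ≡ 40; by Fermat, exponent reduces to 96 mod 58 = 38; 40^38 ≡ 12 (mod 59).
Mod 17: 52137 ≡ 15; since 16 | 96, by Fermat 15^96 ≡ 1 (mod 17).
Mod 53: 52137 ≡ 38; by Fermat, exponent reduces to 96 mod 52 = 44; 38^44 ≡ 44 (mod 53).
Combine by CRT: x ≡ 12 (mod 59), x ≡ 1 (mod 17), x ≡ 44 (mod 53) ⇒ x ≡ 26385 (mod 53159).

26385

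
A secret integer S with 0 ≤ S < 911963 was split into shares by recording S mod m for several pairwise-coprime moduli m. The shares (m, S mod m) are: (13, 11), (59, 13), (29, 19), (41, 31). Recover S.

135536

The moduli are pairwise coprime; N = 13·59·29·41 = 911963.
N/13 = 70151; 70151 ≡ 3 (mod 13); 3·9 ≡ 1, so inverse 9.
N/59 = 15457; 15457 ≡ 58 (mod 59); 58·58 ≡ 1, so inverse 58.
N/29 = 31447; 31447 ≡ 11 (mod 29); 11·8 ≡ 1, so inverse 8.
N/41 = 22243; 22243 ≡ 21 (mod 41); 21·2 ≡ 1, so inverse 2.
S ≡ 11·70151·9 + 13·15457·58 + 19·31447·8 + 31·22243·2 = 24758537.
24758537 mod 911963 = 135536.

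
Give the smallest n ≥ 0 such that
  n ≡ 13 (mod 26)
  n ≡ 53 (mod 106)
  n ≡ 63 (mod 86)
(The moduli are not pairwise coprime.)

43407

Combine the congruences pairwise.
gcd(26, 106) = 2 and 2 | (53 − 13), so the pair is consistent; merging gives n ≡ 689 (mod 1378), where 1378 = lcm(26, 106).
gcd(1378, 86) = 2 and 2 | (63 − 689), so the pair is consistent; merging gives n ≡ 43407 (mod 59254), where 59254 = lcm(1378, 86).
The solution is unique modulo lcm(26, 106, 86) = 59254.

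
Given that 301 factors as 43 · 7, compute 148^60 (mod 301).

127

Mod 43: 148 ≡ 19; by Fermat, exponent reduces to 60 mod 42 = 18; 19^18 ≡ 41 (mod 43).
Mod 7: 148 ≡ 1; since 6 | 60, by Fermat 1^60 ≡ 1 (mod 7).
Combine by CRT: x ≡ 41 (mod 43), x ≡ 1 (mod 7) ⇒ x ≡ 127 (mod 301).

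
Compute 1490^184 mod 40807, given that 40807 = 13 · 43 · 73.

5994

Mod 13: 1490 ≡ 8; by Fermat, exponent reduces to 184 mod 12 = 4; 8^4 ≡ 1 (mod 13).
Mod 43: 1490 ≡ 28; by Fermat, exponent reduces to 184 mod 42 = 16; 28^16 ≡ 17 (mod 43).
Mod 73: 1490 ≡ 30; by Fermat, exponent reduces to 184 mod 72 = 40; 30^40 ≡ 8 (mod 73).
Combine by CRT: x ≡ 1 (mod 13), x ≡ 17 (mod 43), x ≡ 8 (mod 73) ⇒ x ≡ 5994 (mod 40807).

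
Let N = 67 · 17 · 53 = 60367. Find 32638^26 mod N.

Mod 67: 32638 ≡ 9; 9^26 ≡ 62 (mod 67).
Mod 17: 32638 ≡ 15; by Fermat, exponent reduces to 26 mod 16 = 10; 15^10 ≡ 4 (mod 17).
Mod 53: 32638 ≡ 43; 43^26 ≡ 1 (mod 53).
Combine by CRT: x ≡ 62 (mod 67), x ≡ 4 (mod 17), x ≡ 1 (mod 53) ⇒ x ≡ 531 (mod 60367).

531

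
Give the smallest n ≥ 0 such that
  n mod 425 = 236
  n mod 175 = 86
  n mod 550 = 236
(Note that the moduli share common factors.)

gcd(425, 175) = 25 and 25 | (86 − 236), so the pair is consistent; merging gives n ≡ 2361 (mod 2975), where 2975 = lcm(425, 175).
gcd(2975, 550) = 25 and 25 | (236 − 2361), so the pair is consistent; merging gives n ≡ 46986 (mod 65450), where 65450 = lcm(2975, 550).
The solution is unique modulo lcm(425, 175, 550) = 65450.

46986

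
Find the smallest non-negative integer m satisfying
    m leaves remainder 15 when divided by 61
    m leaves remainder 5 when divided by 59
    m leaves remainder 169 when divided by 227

172462

The moduli are pairwise coprime; N = 61·59·227 = 816973.
N/61 = 13393; 13393 ≡ 34 (mod 61); 34·9 ≡ 1, so inverse 9.
N/59 = 13847; 13847 ≡ 41 (mod 59); 41·36 ≡ 1, so inverse 36.
N/227 = 3599; 3599 ≡ 194 (mod 227); 194·55 ≡ 1, so inverse 55.
m ≡ 15·13393·9 + 5·13847·36 + 169·3599·55 = 37753220.
37753220 mod 816973 = 172462.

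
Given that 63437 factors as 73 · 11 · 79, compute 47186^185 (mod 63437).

15223

Mod 73: 47186 ≡ 28; by Fermat, exponent reduces to 185 mod 72 = 41; 28^41 ≡ 39 (mod 73).
Mod 11: 47186 ≡ 7; by Fermat, exponent reduces to 185 mod 10 = 5; 7^5 ≡ 10 (mod 11).
Mod 79: 47186 ≡ 23; by Fermat, exponent reduces to 185 mod 78 = 29; 23^29 ≡ 55 (mod 79).
Combine by CRT: x ≡ 39 (mod 73), x ≡ 10 (mod 11), x ≡ 55 (mod 79) ⇒ x ≡ 15223 (mod 63437).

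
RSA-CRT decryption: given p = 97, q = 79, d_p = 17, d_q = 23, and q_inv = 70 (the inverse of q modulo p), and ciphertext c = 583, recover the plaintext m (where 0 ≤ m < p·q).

m₁ = c^(d_p) mod p: c ≡ 1 (mod 97), and 1^17 mod 97 = 1.
m₂ = c^(d_q) mod q: c ≡ 30 (mod 79), and 30^23 mod 79 = 47.
h = q_inv·(m₁ − m₂) mod p = 70·(1 − 47) mod 97 = 78.
m = m₂ + h·q = 47 + 78·79 = 6209.

6209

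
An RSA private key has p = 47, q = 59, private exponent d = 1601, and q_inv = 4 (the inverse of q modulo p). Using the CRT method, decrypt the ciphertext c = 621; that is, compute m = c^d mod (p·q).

43

d_p = d mod (p−1) = 1601 mod 46 = 37; d_q = d mod (q−1) = 35.
m₁ = c^(d_p) mod p: c ≡ 10 (mod 47), and 10^37 mod 47 = 43.
m₂ = c^(d_q) mod q: c ≡ 31 (mod 59), and 31^35 mod 59 = 43.
h = q_inv·(m₁ − m₂) mod p = 4·(43 − 43) mod 47 = 0.
m = m₂ + h·q = 43 + 0·59 = 43.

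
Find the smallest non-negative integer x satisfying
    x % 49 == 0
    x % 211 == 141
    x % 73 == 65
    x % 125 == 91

From x ≡ 0 (mod 49) write x = 0 + 49t. Substituting into x ≡ 141 (mod 211) gives 49t ≡ 141 (mod 211), and since 49⁻¹ ≡ 56 (mod 211), t ≡ 89. Hence x ≡ 0 + 49·89 = 4361 (mod 10339).
From x ≡ 4361 (mod 10339) write x = 4361 + 10339t. Substituting into x ≡ 65 (mod 73) gives 10339t ≡ 11 (mod 73), and since 46⁻¹ ≡ 27 (mod 73), t ≡ 5. Hence x ≡ 4361 + 10339·5 = 56056 (mod 754747).
From x ≡ 56056 (mod 754747) write x = 56056 + 754747t. Substituting into x ≡ 91 (mod 125) gives 754747t ≡ 35 (mod 125), and since 122⁻¹ ≡ 83 (mod 125), t ≡ 30. Hence x ≡ 56056 + 754747·30 = 22698466 (mod 94343375).

22698466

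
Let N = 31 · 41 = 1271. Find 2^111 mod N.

Mod 31: 2 ≡ 2; by Fermat, exponent reduces to 111 mod 30 = 21; 2^21 ≡ 2 (mod 31).
Mod 41: 2 ≡ 2; by Fermat, exponent reduces to 111 mod 40 = 31; 2^31 ≡ 39 (mod 41).
Combine by CRT: x ≡ 2 (mod 31), x ≡ 39 (mod 41) ⇒ x ≡ 777 (mod 1271).

777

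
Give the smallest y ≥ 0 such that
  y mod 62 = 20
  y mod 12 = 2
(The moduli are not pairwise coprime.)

206

gcd(62, 12) = 2 and 2 | (2 − 20), so the pair is consistent; merging gives y ≡ 206 (mod 372), where 372 = lcm(62, 12).
The solution is unique modulo lcm(62, 12) = 372.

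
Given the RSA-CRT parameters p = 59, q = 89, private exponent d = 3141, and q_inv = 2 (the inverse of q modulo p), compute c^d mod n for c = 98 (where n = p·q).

2083

d_p = d mod (p−1) = 3141 mod 58 = 9; d_q = d mod (q−1) = 61.
m₁ = c^(d_p) mod p: c ≡ 39 (mod 59), and 39^9 mod 59 = 18.
m₂ = c^(d_q) mod q: c ≡ 9 (mod 89), and 9^61 mod 89 = 36.
h = q_inv·(m₁ − m₂) mod p = 2·(18 − 36) mod 59 = 23.
m = m₂ + h·q = 36 + 23·89 = 2083.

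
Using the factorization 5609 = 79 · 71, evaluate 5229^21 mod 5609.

3596

Mod 79: 5229 ≡ 15; 15^21 ≡ 41 (mod 79).
Mod 71: 5229 ≡ 46; 46^21 ≡ 46 (mod 71).
Combine by CRT: x ≡ 41 (mod 79), x ≡ 46 (mod 71) ⇒ x ≡ 3596 (mod 5609).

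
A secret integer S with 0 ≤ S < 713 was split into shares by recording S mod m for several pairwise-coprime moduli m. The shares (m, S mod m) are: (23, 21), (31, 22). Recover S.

642

From S ≡ 21 (mod 23) write S = 21 + 23t. Substituting into S ≡ 22 (mod 31) gives 23t ≡ 1 (mod 31), and since 23⁻¹ ≡ 27 (mod 31), t ≡ 27. Hence S ≡ 21 + 23·27 = 642 (mod 713).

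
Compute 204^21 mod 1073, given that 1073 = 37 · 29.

726

Mod 37: 204 ≡ 19; 19^21 ≡ 23 (mod 37).
Mod 29: 204 ≡ 1; 1^21 ≡ 1 (mod 29).
Combine by CRT: x ≡ 23 (mod 37), x ≡ 1 (mod 29) ⇒ x ≡ 726 (mod 1073).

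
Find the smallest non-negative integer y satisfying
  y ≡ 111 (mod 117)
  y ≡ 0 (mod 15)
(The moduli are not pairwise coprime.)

345

gcd(117, 15) = 3 and 3 | (0 − 111), so the pair is consistent; merging gives y ≡ 345 (mod 585), where 585 = lcm(117, 15).
The solution is unique modulo lcm(117, 15) = 585.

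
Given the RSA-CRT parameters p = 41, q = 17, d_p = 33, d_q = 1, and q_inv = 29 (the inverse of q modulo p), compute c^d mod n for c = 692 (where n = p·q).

m₁ = c^(d_p) mod p: c ≡ 36 (mod 41), and 36^33 mod 41 = 2.
m₂ = c^(d_q) mod q: c ≡ 12 (mod 17), and 12^1 mod 17 = 12.
h = q_inv·(m₁ − m₂) mod p = 29·(2 − 12) mod 41 = 38.
m = m₂ + h·q = 12 + 38·17 = 658.

658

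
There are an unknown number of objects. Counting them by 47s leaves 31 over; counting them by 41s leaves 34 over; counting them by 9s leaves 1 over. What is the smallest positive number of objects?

1018

From N ≡ 31 (mod 47) write N = 31 + 47t. Substituting into N ≡ 34 (mod 41) gives 47t ≡ 3 (mod 41), and since 6⁻¹ ≡ 7 (mod 41), t ≡ 21. Hence N ≡ 31 + 47·21 = 1018 (mod 1927).
From N ≡ 1018 (mod 1927) write N = 1018 + 1927t. Substituting into N ≡ 1 (mod 9) gives 1927t ≡ 0 (mod 9), and since 1⁻¹ ≡ 1 (mod 9), t ≡ 0. Hence N ≡ 1018 + 1927·0 = 1018 (mod 17343).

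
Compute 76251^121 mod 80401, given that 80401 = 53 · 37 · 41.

Mod 53: 76251 ≡ 37; by Fermat, exponent reduces to 121 mod 52 = 17; 37^17 ≡ 25 (mod 53).
Mod 37: 76251 ≡ 31; by Fermat, exponent reduces to 121 mod 36 = 13; 31^13 ≡ 31 (mod 37).
Mod 41: 76251 ≡ 32; by Fermat, exponent reduces to 121 mod 40 = 1; 32^1 ≡ 32 (mod 41).
Combine by CRT: x ≡ 25 (mod 53), x ≡ 31 (mod 37), x ≡ 32 (mod 41) ⇒ x ≡ 61081 (mod 80401).

61081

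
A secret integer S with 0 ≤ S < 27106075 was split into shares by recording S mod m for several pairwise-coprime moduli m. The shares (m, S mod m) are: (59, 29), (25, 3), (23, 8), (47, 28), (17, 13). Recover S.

From S ≡ 29 (mod 59) write S = 29 + 59t. Substituting into S ≡ 3 (mod 25) gives 59t ≡ 24 (mod 25), and since 9⁻¹ ≡ 14 (mod 25), t ≡ 11. Hence S ≡ 29 + 59·11 = 678 (mod 1475).
From S ≡ 678 (mod 1475) write S = 678 + 1475t. Substituting into S ≡ 8 (mod 23) gives 1475t ≡ 20 (mod 23), and since 3⁻¹ ≡ 8 (mod 23), t ≡ 22. Hence S ≡ 678 + 1475·22 = 33128 (mod 33925).
From S ≡ 33128 (mod 33925) write S = 33128 + 33925t. Substituting into S ≡ 28 (mod 47) gives 33925t ≡ 35 (mod 47), and since 38⁻¹ ≡ 26 (mod 47), t ≡ 17. Hence S ≡ 33128 + 33925·17 = 609853 (mod 1594475).
From S ≡ 609853 (mod 1594475) write S = 609853 + 1594475t. Substituting into S ≡ 13 (mod 17) gives 1594475t ≡ 1 (mod 17), and since 11⁻¹ ≡ 14 (mod 17), t ≡ 14. Hence S ≡ 609853 + 1594475·14 = 22932503 (mod 27106075).

22932503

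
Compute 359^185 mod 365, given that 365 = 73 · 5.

254

Mod 73: 359 ≡ 67; by Fermat, exponent reduces to 185 mod 72 = 41; 67^41 ≡ 35 (mod 73).
Mod 5: 359 ≡ 4; by Fermat, exponent reduces to 185 mod 4 = 1; 4^1 ≡ 4 (mod 5).
Combine by CRT: x ≡ 35 (mod 73), x ≡ 4 (mod 5) ⇒ x ≡ 254 (mod 365).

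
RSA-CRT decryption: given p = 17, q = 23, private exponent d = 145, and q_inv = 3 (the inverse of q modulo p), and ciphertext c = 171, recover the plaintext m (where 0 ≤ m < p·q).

d_p = d mod (p−1) = 145 mod 16 = 1; d_q = d mod (q−1) = 13.
m₁ = c^(d_p) mod p: c ≡ 1 (mod 17), and 1^1 mod 17 = 1.
m₂ = c^(d_q) mod q: c ≡ 10 (mod 23), and 10^13 mod 23 = 15.
h = q_inv·(m₁ − m₂) mod p = 3·(1 − 15) mod 17 = 9.
m = m₂ + h·q = 15 + 9·23 = 222.

222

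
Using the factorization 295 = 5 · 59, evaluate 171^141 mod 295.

Mod 5: 171 ≡ 1; by Fermat, exponent reduces to 141 mod 4 = 1; 1^1 ≡ 1 (mod 5).
Mod 59: 171 ≡ 53; by Fermat, exponent reduces to 141 mod 58 = 25; 53^25 ≡ 29 (mod 59).
Combine by CRT: x ≡ 1 (mod 5), x ≡ 29 (mod 59) ⇒ x ≡ 206 (mod 295).

206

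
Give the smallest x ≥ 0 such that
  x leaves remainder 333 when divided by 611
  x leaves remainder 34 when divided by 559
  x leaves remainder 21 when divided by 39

29661

gcd(611, 559) = 13 and 13 | (34 − 333), so the pair is consistent; merging gives x ≡ 3388 (mod 26273), where 26273 = lcm(611, 559).
gcd(26273, 39) = 13 and 13 | (21 − 3388), so the pair is consistent; merging gives x ≡ 29661 (mod 78819), where 78819 = lcm(26273, 39).
The solution is unique modulo lcm(611, 559, 39) = 78819.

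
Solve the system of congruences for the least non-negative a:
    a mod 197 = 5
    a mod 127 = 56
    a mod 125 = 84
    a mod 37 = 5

From a ≡ 5 (mod 197) write a = 5 + 197t. Substituting into a ≡ 56 (mod 127) gives 197t ≡ 51 (mod 127), and since 70⁻¹ ≡ 49 (mod 127), t ≡ 86. Hence a ≡ 5 + 197·86 = 16947 (mod 25019).
From a ≡ 16947 (mod 25019) write a = 16947 + 25019t. Substituting into a ≡ 84 (mod 125) gives 25019t ≡ 12 (mod 125), and since 19⁻¹ ≡ 79 (mod 125), t ≡ 73. Hence a ≡ 16947 + 25019·73 = 1843334 (mod 3127375).
From a ≡ 1843334 (mod 3127375) write a = 1843334 + 3127375t. Substituting into a ≡ 5 (mod 37) gives 3127375t ≡ 11 (mod 37), and since 24⁻¹ ≡ 17 (mod 37), t ≡ 2. Hence a ≡ 1843334 + 3127375·2 = 8098084 (mod 115712875).

8098084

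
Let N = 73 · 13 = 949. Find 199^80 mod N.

Mod 73: 199 ≡ 53; by Fermat, exponent reduces to 80 mod 72 = 8; 53^8 ≡ 37 (mod 73).
Mod 13: 199 ≡ 4; by Fermat, exponent reduces to 80 mod 12 = 8; 4^8 ≡ 3 (mod 13).
Combine by CRT: x ≡ 37 (mod 73), x ≡ 3 (mod 13) ⇒ x ≡ 913 (mod 949).

913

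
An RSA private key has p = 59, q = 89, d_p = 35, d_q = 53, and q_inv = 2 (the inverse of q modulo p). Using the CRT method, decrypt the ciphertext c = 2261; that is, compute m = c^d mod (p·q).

5063

m₁ = c^(d_p) mod p: c ≡ 19 (mod 59), and 19^35 mod 59 = 48.
m₂ = c^(d_q) mod q: c ≡ 36 (mod 89), and 36^53 mod 89 = 79.
h = q_inv·(m₁ − m₂) mod p = 2·(48 − 79) mod 59 = 56.
m = m₂ + h·q = 79 + 56·89 = 5063.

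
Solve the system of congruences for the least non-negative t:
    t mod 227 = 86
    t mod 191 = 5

From t ≡ 86 (mod 227) write t = 86 + 227s. Substituting into t ≡ 5 (mod 191) gives 227s ≡ 110 (mod 191), and since 36⁻¹ ≡ 69 (mod 191), s ≡ 141. Hence t ≡ 86 + 227·141 = 32093 (mod 43357).

32093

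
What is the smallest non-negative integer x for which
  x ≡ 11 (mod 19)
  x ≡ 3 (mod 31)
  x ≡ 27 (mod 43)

22602

From x ≡ 11 (mod 19) write x = 11 + 19t. Substituting into x ≡ 3 (mod 31) gives 19t ≡ 23 (mod 31), and since 19⁻¹ ≡ 18 (mod 31), t ≡ 11. Hence x ≡ 11 + 19·11 = 220 (mod 589).
From x ≡ 220 (mod 589) write x = 220 + 589t. Substituting into x ≡ 27 (mod 43) gives 589t ≡ 22 (mod 43), and since 30⁻¹ ≡ 33 (mod 43), t ≡ 38. Hence x ≡ 220 + 589·38 = 22602 (mod 25327).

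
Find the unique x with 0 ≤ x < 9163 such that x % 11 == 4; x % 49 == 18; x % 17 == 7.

The moduli are pairwise coprime; N = 11·49·17 = 9163.
N/11 = 833; 833 ≡ 8 (mod 11); 8·7 ≡ 1, so inverse 7.
N/49 = 187; 187 ≡ 40 (mod 49); 40·38 ≡ 1, so inverse 38.
N/17 = 539; 539 ≡ 12 (mod 17); 12·10 ≡ 1, so inverse 10.
x ≡ 4·833·7 + 18·187·38 + 7·539·10 = 188962.
188962 mod 9163 = 5702.

5702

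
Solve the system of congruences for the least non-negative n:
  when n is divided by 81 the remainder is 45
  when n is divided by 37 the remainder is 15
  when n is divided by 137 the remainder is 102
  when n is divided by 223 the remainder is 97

41715369

Combine the congruences pairwise.
From n ≡ 45 (mod 81) write n = 45 + 81t. Substituting into n ≡ 15 (mod 37) gives 81t ≡ 7 (mod 37), and since 7⁻¹ ≡ 16 (mod 37), t ≡ 1. Hence n ≡ 45 + 81·1 = 126 (mod 2997).
From n ≡ 126 (mod 2997) write n = 126 + 2997t. Substituting into n ≡ 102 (mod 137) gives 2997t ≡ 113 (mod 137), and since 120⁻¹ ≡ 8 (mod 137), t ≡ 82. Hence n ≡ 126 + 2997·82 = 245880 (mod 410589).
From n ≡ 245880 (mod 410589) write n = 245880 + 410589t. Substituting into n ≡ 97 (mod 223) gives 410589t ≡ 186 (mod 223), and since 46⁻¹ ≡ 160 (mod 223), t ≡ 101. Hence n ≡ 245880 + 410589·101 = 41715369 (mod 91561347).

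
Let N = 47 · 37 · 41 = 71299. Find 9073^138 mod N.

Mod 47: 9073 ≡ 2; since 46 | 138, by Fermat 2^138 ≡ 1 (mod 47).
Mod 37: 9073 ≡ 8; by Fermat, exponent reduces to 138 mod 36 = 30; 8^30 ≡ 36 (mod 37).
Mod 41: 9073 ≡ 12; by Fermat, exponent reduces to 138 mod 40 = 18; 12^18 ≡ 39 (mod 41).
Combine by CRT: x ≡ 1 (mod 47), x ≡ 36 (mod 37), x ≡ 39 (mod 41) ⇒ x ≡ 37554 (mod 71299).

37554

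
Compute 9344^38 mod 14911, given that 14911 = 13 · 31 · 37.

14608

Mod 13: 9344 ≡ 10; by Fermat, exponent reduces to 38 mod 12 = 2; 10^2 ≡ 9 (mod 13).
Mod 31: 9344 ≡ 13; by Fermat, exponent reduces to 38 mod 30 = 8; 13^8 ≡ 7 (mod 31).
Mod 37: 9344 ≡ 20; by Fermat, exponent reduces to 38 mod 36 = 2; 20^2 ≡ 30 (mod 37).
Combine by CRT: x ≡ 9 (mod 13), x ≡ 7 (mod 31), x ≡ 30 (mod 37) ⇒ x ≡ 14608 (mod 14911).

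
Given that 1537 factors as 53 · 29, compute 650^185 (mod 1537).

Mod 53: 650 ≡ 14; by Fermat, exponent reduces to 185 mod 52 = 29; 14^29 ≡ 12 (mod 53).
Mod 29: 650 ≡ 12; by Fermat, exponent reduces to 185 mod 28 = 17; 12^17 ≡ 12 (mod 29).
Combine by CRT: x ≡ 12 (mod 53), x ≡ 12 (mod 29) ⇒ x ≡ 12 (mod 1537).

12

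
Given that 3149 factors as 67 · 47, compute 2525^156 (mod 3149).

Mod 67: 2525 ≡ 46; by Fermat, exponent reduces to 156 mod 66 = 24; 46^24 ≡ 59 (mod 67).
Mod 47: 2525 ≡ 34; by Fermat, exponent reduces to 156 mod 46 = 18; 34^18 ≡ 27 (mod 47).
Combine by CRT: x ≡ 59 (mod 67), x ≡ 27 (mod 47) ⇒ x ≡ 2471 (mod 3149).

2471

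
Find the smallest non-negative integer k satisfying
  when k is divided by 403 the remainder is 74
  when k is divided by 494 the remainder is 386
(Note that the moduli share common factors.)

880

Combine the congruences pairwise.
gcd(403, 494) = 13 and 13 | (386 − 74), so the pair is consistent; merging gives k ≡ 880 (mod 15314), where 15314 = lcm(403, 494).
The solution is unique modulo lcm(403, 494) = 15314.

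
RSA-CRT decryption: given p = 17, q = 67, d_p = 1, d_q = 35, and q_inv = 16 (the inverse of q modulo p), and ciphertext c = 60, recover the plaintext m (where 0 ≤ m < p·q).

m₁ = c^(d_p) mod p: c ≡ 9 (mod 17), and 9^1 mod 17 = 9.
m₂ = c^(d_q) mod q: c ≡ 60 (mod 67), and 60^35 mod 67 = 49.
h = q_inv·(m₁ − m₂) mod p = 16·(9 − 49) mod 17 = 6.
m = m₂ + h·q = 49 + 6·67 = 451.

451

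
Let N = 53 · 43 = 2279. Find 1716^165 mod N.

1722

Mod 53: 1716 ≡ 20; by Fermat, exponent reduces to 165 mod 52 = 9; 20^9 ≡ 26 (mod 53).
Mod 43: 1716 ≡ 39; by Fermat, exponent reduces to 165 mod 42 = 39; 39^39 ≡ 2 (mod 43).
Combine by CRT: x ≡ 26 (mod 53), x ≡ 2 (mod 43) ⇒ x ≡ 1722 (mod 2279).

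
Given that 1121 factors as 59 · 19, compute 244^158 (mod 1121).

80

Mod 59: 244 ≡ 8; by Fermat, exponent reduces to 158 mod 58 = 42; 8^42 ≡ 21 (mod 59).
Mod 19: 244 ≡ 16; by Fermat, exponent reduces to 158 mod 18 = 14; 16^14 ≡ 4 (mod 19).
Combine by CRT: x ≡ 21 (mod 59), x ≡ 4 (mod 19) ⇒ x ≡ 80 (mod 1121).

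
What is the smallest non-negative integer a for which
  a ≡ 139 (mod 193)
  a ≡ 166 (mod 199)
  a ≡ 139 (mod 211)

5049791

The moduli are pairwise coprime; N = 193·199·211 = 8103877.
N/193 = 41989; 41989 ≡ 108 (mod 193); 108·84 ≡ 1, so inverse 84.
N/199 = 40723; 40723 ≡ 127 (mod 199); 127·152 ≡ 1, so inverse 152.
N/211 = 38407; 38407 ≡ 5 (mod 211); 5·169 ≡ 1, so inverse 169.
a ≡ 139·41989·84 + 166·40723·152 + 139·38407·169 = 2420005137.
2420005137 mod 8103877 = 5049791.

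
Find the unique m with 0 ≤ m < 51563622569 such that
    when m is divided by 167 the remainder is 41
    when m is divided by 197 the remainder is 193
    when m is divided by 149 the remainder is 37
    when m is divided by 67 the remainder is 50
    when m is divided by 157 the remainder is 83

50487842010

From m ≡ 41 (mod 167) write m = 41 + 167t. Substituting into m ≡ 193 (mod 197) gives 167t ≡ 152 (mod 197), and since 167⁻¹ ≡ 151 (mod 197), t ≡ 100. Hence m ≡ 41 + 167·100 = 16741 (mod 32899).
From m ≡ 16741 (mod 32899) write m = 16741 + 32899t. Substituting into m ≡ 37 (mod 149) gives 32899t ≡ 133 (mod 149), and since 119⁻¹ ≡ 144 (mod 149), t ≡ 80. Hence m ≡ 16741 + 32899·80 = 2648661 (mod 4901951).
From m ≡ 2648661 (mod 4901951) write m = 2648661 + 4901951t. Substituting into m ≡ 50 (mod 67) gives 4901951t ≡ 33 (mod 67), and since 30⁻¹ ≡ 38 (mod 67), t ≡ 48. Hence m ≡ 2648661 + 4901951·48 = 237942309 (mod 328430717).
From m ≡ 237942309 (mod 328430717) write m = 237942309 + 328430717t. Substituting into m ≡ 83 (mod 157) gives 328430717t ≡ 66 (mod 157), and since 62⁻¹ ≡ 38 (mod 157), t ≡ 153. Hence m ≡ 237942309 + 328430717·153 = 50487842010 (mod 51563622569).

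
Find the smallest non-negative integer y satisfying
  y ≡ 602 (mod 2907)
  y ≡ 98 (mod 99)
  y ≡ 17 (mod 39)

gcd(2907, 99) = 9 and 9 | (98 − 602), so the pair is consistent; merging gives y ≡ 23858 (mod 31977), where 31977 = lcm(2907, 99).
gcd(31977, 39) = 3 and 3 | (17 − 23858), so the pair is consistent; merging gives y ≡ 151766 (mod 415701), where 415701 = lcm(31977, 39).
The solution is unique modulo lcm(2907, 99, 39) = 415701.

151766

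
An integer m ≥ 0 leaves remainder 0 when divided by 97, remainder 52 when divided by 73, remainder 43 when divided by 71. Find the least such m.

From m ≡ 0 (mod 97) write m = 0 + 97t. Substituting into m ≡ 52 (mod 73) gives 97t ≡ 52 (mod 73), and since 24⁻¹ ≡ 70 (mod 73), t ≡ 63. Hence m ≡ 0 + 97·63 = 6111 (mod 7081).
From m ≡ 6111 (mod 7081) write m = 6111 + 7081t. Substituting into m ≡ 43 (mod 71) gives 7081t ≡ 38 (mod 71), and since 52⁻¹ ≡ 56 (mod 71), t ≡ 69. Hence m ≡ 6111 + 7081·69 = 494700 (mod 502751).

494700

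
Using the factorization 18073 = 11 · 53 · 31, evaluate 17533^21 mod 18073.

13067

Mod 11: 17533 ≡ 10; by Fermat, exponent reduces to 21 mod 10 = 1; 10^1 ≡ 10 (mod 11).
Mod 53: 17533 ≡ 43; 43^21 ≡ 29 (mod 53).
Mod 31: 17533 ≡ 18; 18^21 ≡ 16 (mod 31).
Combine by CRT: x ≡ 10 (mod 11), x ≡ 29 (mod 53), x ≡ 16 (mod 31) ⇒ x ≡ 13067 (mod 18073).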